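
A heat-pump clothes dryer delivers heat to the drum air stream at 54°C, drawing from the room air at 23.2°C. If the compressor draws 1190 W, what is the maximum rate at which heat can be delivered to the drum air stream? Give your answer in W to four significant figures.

In absolute terms T_C = 296.35 K and T_H = 327.15 K, so ΔT = 30.80 K.
COP_Carnot = T_H/ΔT = 327.15/30.80 = 10.62.
Q̇_max = COP_Carnot × Ẇ = 10.62 × 1190 W = 12640 W.

12640 W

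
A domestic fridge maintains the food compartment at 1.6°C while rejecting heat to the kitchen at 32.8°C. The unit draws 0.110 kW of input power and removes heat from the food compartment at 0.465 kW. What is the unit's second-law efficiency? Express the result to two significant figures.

COP_actual = Q̇_C/Ẇ = 0.4650/0.1100 = 4.227.
In absolute terms T_C = 274.75 K and T_H = 305.95 K, so ΔT = 31.20 K.
COP_Carnot = T_C/ΔT = 274.75/31.20 = 8.806.
η_II = COP_actual/COP_Carnot = 4.227/8.806 = 0.4800.

0.48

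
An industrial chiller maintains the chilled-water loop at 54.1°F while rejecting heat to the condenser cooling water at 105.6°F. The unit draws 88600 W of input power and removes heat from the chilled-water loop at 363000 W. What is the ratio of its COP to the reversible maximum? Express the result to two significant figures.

COP_actual = Q̇_C/Ẇ = 363000/88600 = 4.097.
In absolute terms T_C = 285.43 K and T_H = 314.04 K, so ΔT = 28.61 K.
COP_Carnot = T_C/ΔT = 285.43/28.61 = 9.976.
η_II = COP_actual/COP_Carnot = 4.097/9.976 = 0.4107.

0.41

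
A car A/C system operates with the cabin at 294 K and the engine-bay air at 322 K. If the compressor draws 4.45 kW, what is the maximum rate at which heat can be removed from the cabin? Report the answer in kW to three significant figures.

The reservoir spacing is ΔT = 322 − 294 = 28.00 K.
COP_Carnot = T_C/ΔT = 294.00/28.00 = 10.50.
Q̇_max = COP_Carnot × Ẇ = 10.50 × 4.450 kW = 46.73 kW.

46.7 kW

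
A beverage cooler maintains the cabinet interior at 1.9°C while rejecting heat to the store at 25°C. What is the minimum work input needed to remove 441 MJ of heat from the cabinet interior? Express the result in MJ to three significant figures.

37.0 MJ

In absolute terms T_C = 275.05 K and T_H = 298.15 K, so ΔT = 23.10 K.
The reversible limit is COP_R = T_C/ΔT = 11.91, so W_min = Q_C/COP = Q_C·ΔT/T_C.
W_min = 441.0 × 23.10/275.05 = 37.04 MJ.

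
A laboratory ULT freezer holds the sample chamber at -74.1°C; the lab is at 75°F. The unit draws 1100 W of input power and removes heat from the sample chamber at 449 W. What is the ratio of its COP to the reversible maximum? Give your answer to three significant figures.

0.201

COP_actual = Q̇_C/Ẇ = 449.0/1100 = 0.4082.
In absolute terms T_C = 199.05 K and T_H = 297.04 K, so ΔT = 97.99 K.
COP_Carnot = T_C/ΔT = 199.05/97.99 = 2.031.
η_II = COP_actual/COP_Carnot = 0.4082/2.031 = 0.2009.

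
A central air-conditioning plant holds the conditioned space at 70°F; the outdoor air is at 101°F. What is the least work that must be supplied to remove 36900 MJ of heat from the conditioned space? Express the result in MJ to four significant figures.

2160 MJ

In absolute terms T_C = 294.26 K and T_H = 311.48 K, so ΔT = 17.22 K.
The reversible limit is COP_R = T_C/ΔT = 17.09, so W_min = Q_C/COP = Q_C·ΔT/T_C.
W_min = 36900 × 17.22/294.26 = 2160 MJ.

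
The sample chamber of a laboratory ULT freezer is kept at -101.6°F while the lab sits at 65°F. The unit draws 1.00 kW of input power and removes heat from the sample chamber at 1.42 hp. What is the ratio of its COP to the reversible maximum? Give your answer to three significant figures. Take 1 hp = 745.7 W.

Converting, Q̇_C = 1.420 hp = 1.059 kW, so COP_actual = Q̇_C/Ẇ = 1.059/1.000 = 1.059.
In absolute terms T_C = 198.93 K and T_H = 291.48 K, so ΔT = 92.56 K.
COP_Carnot = T_C/ΔT = 198.93/92.56 = 2.149.
η_II = COP_actual/COP_Carnot = 1.059/2.149 = 0.4927.

0.493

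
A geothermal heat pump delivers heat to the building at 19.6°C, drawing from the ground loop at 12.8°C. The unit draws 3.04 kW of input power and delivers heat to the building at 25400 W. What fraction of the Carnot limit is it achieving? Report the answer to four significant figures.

Converting, Q̇_H = 25400 W = 25.40 kW, so COP_actual = Q̇_H/Ẇ = 25.40/3.040 = 8.355.
In absolute terms T_C = 285.95 K and T_H = 292.75 K, so ΔT = 6.800 K.
COP_Carnot = T_H/ΔT = 292.75/6.800 = 43.05.
η_II = COP_actual/COP_Carnot = 8.355/43.05 = 0.1941.

0.1941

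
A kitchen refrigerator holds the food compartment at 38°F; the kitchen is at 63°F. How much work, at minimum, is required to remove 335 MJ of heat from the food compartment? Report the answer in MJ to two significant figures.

17 MJ

In absolute terms T_C = 276.48 K and T_H = 290.37 K, so ΔT = 13.89 K.
The reversible limit is COP_R = T_C/ΔT = 19.91, so W_min = Q_C/COP = Q_C·ΔT/T_C.
W_min = 335.0 × 13.89/276.48 = 16.83 MJ.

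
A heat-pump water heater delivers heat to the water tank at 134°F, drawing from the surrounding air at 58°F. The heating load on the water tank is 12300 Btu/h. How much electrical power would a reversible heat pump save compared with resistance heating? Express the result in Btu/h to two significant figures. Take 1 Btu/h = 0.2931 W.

11000 Btu/h

In absolute terms T_C = 287.59 K and T_H = 329.82 K, so ΔT = 42.22 K.
COP_Carnot = T_H/ΔT = 329.82/42.22 = 7.811.
Resistance heating needs Ẇ_res = Q̇_H = 12300 Btu/h; the reversible heat pump needs only Ẇ_hp = Q̇_H/COP = 1575 Btu/h.
Saving = 12300 − 1575 = 10730 Btu/h.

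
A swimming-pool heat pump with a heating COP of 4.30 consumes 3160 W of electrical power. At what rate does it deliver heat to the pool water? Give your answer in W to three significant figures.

13600 W

Q̇_H = COP_HP × Ẇ = 4.30 × 3160 = 13590 W.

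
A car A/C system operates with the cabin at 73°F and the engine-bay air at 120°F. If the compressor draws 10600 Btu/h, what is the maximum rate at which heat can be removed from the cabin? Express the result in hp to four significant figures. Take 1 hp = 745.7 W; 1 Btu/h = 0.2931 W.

47.22 hp

In absolute terms T_C = 295.93 K and T_H = 322.04 K, so ΔT = 26.11 K.
COP_Carnot = T_C/ΔT = 295.93/26.11 = 11.33.
Q̇_max = COP_Carnot × Ẇ = 11.33 × 10600 Btu/h = 120100 Btu/h = 47.22 hp.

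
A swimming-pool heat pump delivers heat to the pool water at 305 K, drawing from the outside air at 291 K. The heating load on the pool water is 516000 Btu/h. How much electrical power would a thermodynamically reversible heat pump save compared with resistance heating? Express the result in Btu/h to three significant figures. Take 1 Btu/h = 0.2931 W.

The reservoir spacing is ΔT = 305 − 291 = 14.00 K.
COP_Carnot = T_H/ΔT = 305.00/14.00 = 21.79.
Resistance heating needs Ẇ_res = Q̇_H = 516000 Btu/h; the reversible heat pump needs only Ẇ_hp = Q̇_H/COP = 23690 Btu/h.
Saving = 516000 − 23690 = 492300 Btu/h.

492000 Btu/h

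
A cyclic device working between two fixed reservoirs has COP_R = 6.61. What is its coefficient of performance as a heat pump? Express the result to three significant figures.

7.61

The first law on one cycle gives Q_H = Q_C + W, so Q_H/W = Q_C/W + 1.
COP_HP = COP_R + 1 = 6.61 + 1 = 7.61.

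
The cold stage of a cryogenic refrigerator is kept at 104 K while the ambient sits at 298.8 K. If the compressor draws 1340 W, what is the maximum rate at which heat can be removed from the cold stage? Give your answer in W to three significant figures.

The reservoir spacing is ΔT = 298.8 − 104 = 194.8 K.
COP_Carnot = T_C/ΔT = 104.00/194.8 = 0.5339.
Q̇_max = COP_Carnot × Ẇ = 0.5339 × 1340 W = 715.4 W.

715 W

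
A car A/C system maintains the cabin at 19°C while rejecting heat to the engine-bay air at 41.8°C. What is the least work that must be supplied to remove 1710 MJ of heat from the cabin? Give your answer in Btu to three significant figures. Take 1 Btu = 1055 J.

In absolute terms T_C = 292.15 K and T_H = 314.95 K, so ΔT = 22.80 K.
The reversible limit is COP_R = T_C/ΔT = 12.81, so W_min = Q_C/COP = Q_C·ΔT/T_C.
W_min = 1710 × 22.80/292.15 = 133.5 MJ = 126500 Btu.

126000 Btu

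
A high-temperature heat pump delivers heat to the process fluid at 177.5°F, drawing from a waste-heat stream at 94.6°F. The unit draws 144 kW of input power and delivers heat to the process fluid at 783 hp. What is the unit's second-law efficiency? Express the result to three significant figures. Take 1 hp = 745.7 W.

Converting, Q̇_H = 783.0 hp = 583.9 kW, so COP_actual = Q̇_H/Ẇ = 583.9/144.0 = 4.055.
In absolute terms T_C = 307.93 K and T_H = 353.98 K, so ΔT = 46.06 K.
COP_Carnot = T_H/ΔT = 353.98/46.06 = 7.686.
η_II = COP_actual/COP_Carnot = 4.055/7.686 = 0.5275.

0.528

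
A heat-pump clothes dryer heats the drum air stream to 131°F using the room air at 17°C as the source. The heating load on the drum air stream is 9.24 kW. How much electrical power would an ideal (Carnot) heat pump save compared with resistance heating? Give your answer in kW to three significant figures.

In absolute terms T_C = 290.15 K and T_H = 328.15 K, so ΔT = 38.00 K.
COP_Carnot = T_H/ΔT = 328.15/38.00 = 8.636.
Resistance heating needs Ẇ_res = Q̇_H = 9.240 kW; the reversible heat pump needs only Ẇ_hp = Q̇_H/COP = 1.070 kW.
Saving = 9.240 − 1.070 = 8.170 kW.

8.17 kW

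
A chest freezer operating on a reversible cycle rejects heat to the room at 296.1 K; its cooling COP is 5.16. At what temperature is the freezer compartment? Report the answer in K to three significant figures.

248 K

For a Carnot refrigerator COP_R = T_C/(T_H − T_C), so T_C = COP·T_H/(1 + COP).
With T_H = 296.10 K, T_C = 5.16 × 296.10/6.160 = 248.03 K.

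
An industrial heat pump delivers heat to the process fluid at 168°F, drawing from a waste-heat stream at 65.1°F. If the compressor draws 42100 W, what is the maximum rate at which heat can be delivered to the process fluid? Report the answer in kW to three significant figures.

257 kW

In absolute terms T_C = 291.54 K and T_H = 348.71 K, so ΔT = 57.17 K.
COP_Carnot = T_H/ΔT = 348.71/57.17 = 6.100.
Q̇_max = COP_Carnot × Ẇ = 6.100 × 42100 W = 256800 W = 256.8 kW.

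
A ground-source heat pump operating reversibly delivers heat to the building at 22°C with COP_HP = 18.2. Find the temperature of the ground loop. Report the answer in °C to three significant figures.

COP_HP = T_H/(T_H − T_C) gives T_H − T_C = T_H/COP.
With T_H = 295.15 K, T_C = 295.15 × (1 − 1/18.2) = 278.93 K.
Converting, 278.93 K = 5.78°C.

5.78 °C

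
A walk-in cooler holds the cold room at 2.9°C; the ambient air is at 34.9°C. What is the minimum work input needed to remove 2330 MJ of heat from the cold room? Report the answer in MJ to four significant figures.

270.1 MJ

In absolute terms T_C = 276.05 K and T_H = 308.05 K, so ΔT = 32.00 K.
The reversible limit is COP_R = T_C/ΔT = 8.627, so W_min = Q_C/COP = Q_C·ΔT/T_C.
W_min = 2330 × 32.00/276.05 = 270.1 MJ.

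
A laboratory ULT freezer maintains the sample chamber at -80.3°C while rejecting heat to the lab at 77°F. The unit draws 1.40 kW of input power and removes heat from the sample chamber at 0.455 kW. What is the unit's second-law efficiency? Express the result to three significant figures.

COP_actual = Q̇_C/Ẇ = 0.4550/1.400 = 0.3250.
In absolute terms T_C = 192.85 K and T_H = 298.15 K, so ΔT = 105.3 K.
COP_Carnot = T_C/ΔT = 192.85/105.3 = 1.831.
η_II = COP_actual/COP_Carnot = 0.3250/1.831 = 0.1775.

0.177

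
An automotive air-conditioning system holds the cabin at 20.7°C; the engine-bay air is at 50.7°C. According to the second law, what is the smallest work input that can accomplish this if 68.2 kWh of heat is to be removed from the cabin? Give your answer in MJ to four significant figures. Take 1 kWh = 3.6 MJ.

25.07 MJ

In absolute terms T_C = 293.85 K and T_H = 323.85 K, so ΔT = 30.00 K.
The reversible limit is COP_R = T_C/ΔT = 9.795, so W_min = Q_C/COP = Q_C·ΔT/T_C.
W_min = 68.20 × 30.00/293.85 = 6.963 kWh = 25.07 MJ.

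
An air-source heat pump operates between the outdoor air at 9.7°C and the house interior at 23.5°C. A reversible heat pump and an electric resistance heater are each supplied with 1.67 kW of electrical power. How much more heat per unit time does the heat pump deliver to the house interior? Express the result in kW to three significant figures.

In absolute terms T_C = 282.85 K and T_H = 296.65 K, so ΔT = 13.80 K.
COP_Carnot = T_H/ΔT = 296.65/13.80 = 21.50.
The heat pump delivers Q̇_H = COP × Ẇ = 35.90 kW; the resistance heater delivers Ẇ = 1.670 kW.
Extra = (COP − 1)·Ẇ = 34.23 kW.

34.2 kW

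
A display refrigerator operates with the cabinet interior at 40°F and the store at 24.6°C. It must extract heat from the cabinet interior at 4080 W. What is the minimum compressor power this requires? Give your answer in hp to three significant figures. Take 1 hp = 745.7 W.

In absolute terms T_C = 277.59 K and T_H = 297.75 K, so ΔT = 20.16 K.
COP_Carnot = T_C/ΔT = 277.59/20.16 = 13.77.
Ẇ_min = Q̇/COP_Carnot = 4080/13.77 = 296.2 W = 0.3973 hp.

0.397 hp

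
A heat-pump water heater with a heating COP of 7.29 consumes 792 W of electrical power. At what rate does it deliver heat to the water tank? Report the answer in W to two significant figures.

5800 W

Q̇_H = COP_HP × Ẇ = 7.29 × 792.0 = 5774 W.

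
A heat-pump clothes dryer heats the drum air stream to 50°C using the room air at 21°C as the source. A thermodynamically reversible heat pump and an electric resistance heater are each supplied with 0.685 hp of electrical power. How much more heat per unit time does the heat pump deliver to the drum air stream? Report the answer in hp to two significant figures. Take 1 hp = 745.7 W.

6.9 hp

In absolute terms T_C = 294.15 K and T_H = 323.15 K, so ΔT = 29.00 K.
COP_Carnot = T_H/ΔT = 323.15/29.00 = 11.14.
The heat pump delivers Q̇_H = COP × Ẇ = 7.633 hp; the resistance heater delivers Ẇ = 0.6850 hp.
Extra = (COP − 1)·Ẇ = 6.948 hp.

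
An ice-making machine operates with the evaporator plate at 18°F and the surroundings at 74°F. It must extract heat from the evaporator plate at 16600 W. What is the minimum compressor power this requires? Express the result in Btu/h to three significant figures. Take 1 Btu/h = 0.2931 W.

In absolute terms T_C = 265.37 K and T_H = 296.48 K, so ΔT = 31.11 K.
COP_Carnot = T_C/ΔT = 265.37/31.11 = 8.530.
Ẇ_min = Q̇/COP_Carnot = 16600/8.530 = 1946 W = 6640 Btu/h.

6640 Btu/h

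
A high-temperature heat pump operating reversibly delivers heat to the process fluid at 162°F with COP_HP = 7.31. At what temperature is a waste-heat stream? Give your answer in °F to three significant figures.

COP_HP = T_H/(T_H − T_C) gives T_H − T_C = T_H/COP.
With T_H = 345.37 K, T_C = 345.37 × (1 − 1/7.31) = 298.13 K.
Converting, 298.13 K = 76.96°F.

77.0 °F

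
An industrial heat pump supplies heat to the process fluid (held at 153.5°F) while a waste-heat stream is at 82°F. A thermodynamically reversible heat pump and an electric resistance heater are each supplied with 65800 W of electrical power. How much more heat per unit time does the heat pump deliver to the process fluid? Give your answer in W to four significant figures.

498500 W

In absolute terms T_C = 300.93 K and T_H = 340.65 K, so ΔT = 39.72 K.
COP_Carnot = T_H/ΔT = 340.65/39.72 = 8.576.
The heat pump delivers Q̇_H = COP × Ẇ = 564300 W; the resistance heater delivers Ẇ = 65800 W.
Extra = (COP − 1)·Ẇ = 498500 W.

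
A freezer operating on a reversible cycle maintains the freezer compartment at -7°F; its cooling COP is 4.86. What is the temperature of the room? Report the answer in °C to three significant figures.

COP_R = T_C/(T_H − T_C) gives T_H − T_C = T_C/COP.
With T_C = 251.48 K, T_H = 251.48 × (1 + 1/4.86) = 303.23 K.
Converting, 303.23 K = 30.08°C.

30.1 °C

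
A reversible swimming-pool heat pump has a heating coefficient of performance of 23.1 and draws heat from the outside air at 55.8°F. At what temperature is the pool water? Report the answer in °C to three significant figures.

26.2 °C

COP_HP = T_H/(T_H − T_C) rearranges to T_H = COP·T_C/(COP − 1).
With T_C = 286.37 K, T_H = 23.1 × 286.37/22.10 = 299.33 K.
Converting, 299.33 K = 26.18°C.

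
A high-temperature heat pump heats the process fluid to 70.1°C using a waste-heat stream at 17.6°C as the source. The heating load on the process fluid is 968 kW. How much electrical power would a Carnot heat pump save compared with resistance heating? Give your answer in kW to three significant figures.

In absolute terms T_C = 290.75 K and T_H = 343.25 K, so ΔT = 52.50 K.
COP_Carnot = T_H/ΔT = 343.25/52.50 = 6.538.
Resistance heating needs Ẇ_res = Q̇_H = 968.0 kW; the reversible heat pump needs only Ẇ_hp = Q̇_H/COP = 148.1 kW.
Saving = 968.0 − 148.1 = 819.9 kW.

820 kW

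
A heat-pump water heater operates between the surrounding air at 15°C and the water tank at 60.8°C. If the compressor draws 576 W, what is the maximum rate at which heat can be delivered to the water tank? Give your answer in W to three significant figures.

4200 W

In absolute terms T_C = 288.15 K and T_H = 333.95 K, so ΔT = 45.80 K.
COP_Carnot = T_H/ΔT = 333.95/45.80 = 7.291.
Q̇_max = COP_Carnot × Ẇ = 7.291 × 576.0 W = 4200 W.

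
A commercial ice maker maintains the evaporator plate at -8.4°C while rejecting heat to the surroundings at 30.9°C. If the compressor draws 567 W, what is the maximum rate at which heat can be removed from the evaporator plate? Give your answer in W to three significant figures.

3820 W

In absolute terms T_C = 264.75 K and T_H = 304.05 K, so ΔT = 39.30 K.
COP_Carnot = T_C/ΔT = 264.75/39.30 = 6.737.
Q̇_max = COP_Carnot × Ẇ = 6.737 × 567.0 W = 3820 W.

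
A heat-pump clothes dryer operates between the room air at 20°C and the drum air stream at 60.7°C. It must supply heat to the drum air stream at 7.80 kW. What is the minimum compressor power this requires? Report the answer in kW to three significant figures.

0.951 kW

In absolute terms T_C = 293.15 K and T_H = 333.85 K, so ΔT = 40.70 K.
COP_Carnot = T_H/ΔT = 333.85/40.70 = 8.203.
Ẇ_min = Q̇/COP_Carnot = 7.800/8.203 = 0.9509 kW.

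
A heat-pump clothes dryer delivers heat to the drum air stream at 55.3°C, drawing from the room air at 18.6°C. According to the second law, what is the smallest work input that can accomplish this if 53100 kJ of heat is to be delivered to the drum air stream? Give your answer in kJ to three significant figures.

In absolute terms T_C = 291.75 K and T_H = 328.45 K, so ΔT = 36.70 K.
The reversible limit is COP_HP = T_H/ΔT = 8.950, so W_min = Q_H/COP = Q_H·ΔT/T_H.
W_min = 53100 × 36.70/328.45 = 5933 kJ.

5930 kJ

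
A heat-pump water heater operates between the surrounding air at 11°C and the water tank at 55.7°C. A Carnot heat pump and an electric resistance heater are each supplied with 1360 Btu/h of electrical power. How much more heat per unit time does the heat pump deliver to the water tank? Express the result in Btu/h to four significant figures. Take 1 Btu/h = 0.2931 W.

8645 Btu/h

In absolute terms T_C = 284.15 K and T_H = 328.85 K, so ΔT = 44.70 K.
COP_Carnot = T_H/ΔT = 328.85/44.70 = 7.357.
The heat pump delivers Q̇_H = COP × Ẇ = 10010 Btu/h; the resistance heater delivers Ẇ = 1360 Btu/h.
Extra = (COP − 1)·Ẇ = 8645 Btu/h.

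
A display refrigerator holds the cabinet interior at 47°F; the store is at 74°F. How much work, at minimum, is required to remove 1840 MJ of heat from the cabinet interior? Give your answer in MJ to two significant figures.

In absolute terms T_C = 281.48 K and T_H = 296.48 K, so ΔT = 15.00 K.
The reversible limit is COP_R = T_C/ΔT = 18.77, so W_min = Q_C/COP = Q_C·ΔT/T_C.
W_min = 1840 × 15.00/281.48 = 98.05 MJ.

98 MJ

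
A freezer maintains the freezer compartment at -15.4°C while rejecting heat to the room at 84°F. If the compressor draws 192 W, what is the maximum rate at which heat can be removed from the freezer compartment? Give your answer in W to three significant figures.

1120 W

In absolute terms T_C = 257.75 K and T_H = 302.04 K, so ΔT = 44.29 K.
COP_Carnot = T_C/ΔT = 257.75/44.29 = 5.820.
Q̇_max = COP_Carnot × Ẇ = 5.820 × 192.0 W = 1117 W.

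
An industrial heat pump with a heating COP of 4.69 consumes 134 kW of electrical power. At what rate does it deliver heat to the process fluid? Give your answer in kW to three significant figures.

628 kW

Q̇_H = COP_HP × Ẇ = 4.69 × 134.0 = 628.5 kW.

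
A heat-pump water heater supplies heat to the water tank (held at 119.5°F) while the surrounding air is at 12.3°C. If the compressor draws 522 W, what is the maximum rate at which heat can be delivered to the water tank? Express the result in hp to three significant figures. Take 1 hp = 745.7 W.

In absolute terms T_C = 285.45 K and T_H = 321.76 K, so ΔT = 36.31 K.
COP_Carnot = T_H/ΔT = 321.76/36.31 = 8.861.
Q̇_max = COP_Carnot × Ẇ = 8.861 × 522.0 W = 4626 W = 6.203 hp.

6.20 hp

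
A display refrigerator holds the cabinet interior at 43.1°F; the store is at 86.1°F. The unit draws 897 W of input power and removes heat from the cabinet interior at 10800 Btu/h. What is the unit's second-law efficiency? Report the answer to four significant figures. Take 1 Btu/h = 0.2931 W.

Converting, Q̇_C = 10800 Btu/h = 3165 W, so COP_actual = Q̇_C/Ẇ = 3165/897.0 = 3.529.
In absolute terms T_C = 279.32 K and T_H = 303.21 K, so ΔT = 23.89 K.
COP_Carnot = T_C/ΔT = 279.32/23.89 = 11.69.
η_II = COP_actual/COP_Carnot = 3.529/11.69 = 0.3018.

0.3018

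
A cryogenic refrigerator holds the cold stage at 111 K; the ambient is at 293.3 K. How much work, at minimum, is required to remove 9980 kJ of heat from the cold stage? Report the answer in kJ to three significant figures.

The reservoir spacing is ΔT = 293.3 − 111 = 182.3 K.
The reversible limit is COP_R = T_C/ΔT = 0.6089, so W_min = Q_C/COP = Q_C·ΔT/T_C.
W_min = 9980 × 182.3/111.00 = 16390 kJ.

16400 kJ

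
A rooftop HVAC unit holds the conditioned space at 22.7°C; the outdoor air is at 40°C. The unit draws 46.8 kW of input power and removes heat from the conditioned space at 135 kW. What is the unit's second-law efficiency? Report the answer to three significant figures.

COP_actual = Q̇_C/Ẇ = 135.0/46.80 = 2.885.
In absolute terms T_C = 295.85 K and T_H = 313.15 K, so ΔT = 17.30 K.
COP_Carnot = T_C/ΔT = 295.85/17.30 = 17.10.
η_II = COP_actual/COP_Carnot = 2.885/17.10 = 0.1687.

0.169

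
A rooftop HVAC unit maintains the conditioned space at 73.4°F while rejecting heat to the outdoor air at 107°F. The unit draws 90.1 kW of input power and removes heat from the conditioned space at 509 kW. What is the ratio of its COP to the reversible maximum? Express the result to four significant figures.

0.3561

COP_actual = Q̇_C/Ẇ = 509.0/90.10 = 5.649.
In absolute terms T_C = 296.15 K and T_H = 314.82 K, so ΔT = 18.67 K.
COP_Carnot = T_C/ΔT = 296.15/18.67 = 15.87.
η_II = COP_actual/COP_Carnot = 5.649/15.87 = 0.3561.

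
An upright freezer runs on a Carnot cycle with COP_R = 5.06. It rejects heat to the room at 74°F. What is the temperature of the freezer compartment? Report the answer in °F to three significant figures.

-14.1 °F

For a Carnot refrigerator COP_R = T_C/(T_H − T_C), so T_C = COP·T_H/(1 + COP).
With T_H = 296.48 K, T_C = 5.06 × 296.48/6.060 = 247.56 K.
Converting, 247.56 K = -14.06°F.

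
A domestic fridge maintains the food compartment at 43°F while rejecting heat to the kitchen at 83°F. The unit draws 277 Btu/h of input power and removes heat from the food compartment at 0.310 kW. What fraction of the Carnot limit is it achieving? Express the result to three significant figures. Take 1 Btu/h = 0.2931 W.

0.304

Converting, Q̇_C = 0.3100 kW = 1058 Btu/h, so COP_actual = Q̇_C/Ẇ = 1058/277.0 = 3.818.
In absolute terms T_C = 279.26 K and T_H = 301.48 K, so ΔT = 22.22 K.
COP_Carnot = T_C/ΔT = 279.26/22.22 = 12.57.
η_II = COP_actual/COP_Carnot = 3.818/12.57 = 0.3038.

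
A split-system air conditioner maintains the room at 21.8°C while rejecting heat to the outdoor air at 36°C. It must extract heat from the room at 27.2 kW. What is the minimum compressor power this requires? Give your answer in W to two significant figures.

1300 W

In absolute terms T_C = 294.95 K and T_H = 309.15 K, so ΔT = 14.20 K.
COP_Carnot = T_C/ΔT = 294.95/14.20 = 20.77.
Ẇ_min = Q̇/COP_Carnot = 27.20/20.77 = 1.310 kW = 1310 W.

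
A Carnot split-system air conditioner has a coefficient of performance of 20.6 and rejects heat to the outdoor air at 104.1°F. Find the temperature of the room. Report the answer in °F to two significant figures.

For a Carnot refrigerator COP_R = T_C/(T_H − T_C), so T_C = COP·T_H/(1 + COP).
With T_H = 313.21 K, T_C = 20.6 × 313.21/21.60 = 298.71 K.
Converting, 298.71 K = 78.00°F.

78 °F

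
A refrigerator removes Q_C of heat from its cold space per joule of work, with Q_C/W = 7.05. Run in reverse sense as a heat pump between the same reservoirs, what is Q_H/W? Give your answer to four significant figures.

The first law on one cycle gives Q_H = Q_C + W, so Q_H/W = Q_C/W + 1.
COP_HP = COP_R + 1 = 7.05 + 1 = 8.05.

8.050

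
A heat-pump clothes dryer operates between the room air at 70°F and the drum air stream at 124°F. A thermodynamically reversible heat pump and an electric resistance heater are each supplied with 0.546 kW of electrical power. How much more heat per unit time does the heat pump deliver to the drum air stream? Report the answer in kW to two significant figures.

In absolute terms T_C = 294.26 K and T_H = 324.26 K, so ΔT = 30.00 K.
COP_Carnot = T_H/ΔT = 324.26/30.00 = 10.81.
The heat pump delivers Q̇_H = COP × Ẇ = 5.902 kW; the resistance heater delivers Ẇ = 0.5460 kW.
Extra = (COP − 1)·Ẇ = 5.356 kW.

5.4 kW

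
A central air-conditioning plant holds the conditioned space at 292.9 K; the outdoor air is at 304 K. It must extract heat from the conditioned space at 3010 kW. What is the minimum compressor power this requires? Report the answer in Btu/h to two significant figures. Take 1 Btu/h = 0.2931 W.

The reservoir spacing is ΔT = 304 − 292.9 = 11.10 K.
COP_Carnot = T_C/ΔT = 292.90/11.10 = 26.39.
Ẇ_min = Q̇/COP_Carnot = 3010/26.39 = 114.1 kW = 389200 Btu/h.

390000 Btu/h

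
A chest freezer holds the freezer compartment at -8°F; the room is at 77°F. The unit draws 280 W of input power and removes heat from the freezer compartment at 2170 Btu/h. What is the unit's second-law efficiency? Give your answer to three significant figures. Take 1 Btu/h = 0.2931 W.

Converting, Q̇_C = 2170 Btu/h = 636.0 W, so COP_actual = Q̇_C/Ẇ = 636.0/280.0 = 2.272.
In absolute terms T_C = 250.93 K and T_H = 298.15 K, so ΔT = 47.22 K.
COP_Carnot = T_C/ΔT = 250.93/47.22 = 5.314.
η_II = COP_actual/COP_Carnot = 2.272/5.314 = 0.4275.

0.427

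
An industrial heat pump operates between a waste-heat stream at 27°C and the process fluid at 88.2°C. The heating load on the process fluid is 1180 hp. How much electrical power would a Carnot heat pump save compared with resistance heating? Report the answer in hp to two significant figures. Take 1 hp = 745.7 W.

980 hp

In absolute terms T_C = 300.15 K and T_H = 361.35 K, so ΔT = 61.20 K.
COP_Carnot = T_H/ΔT = 361.35/61.20 = 5.904.
Resistance heating needs Ẇ_res = Q̇_H = 1180 hp; the reversible heat pump needs only Ẇ_hp = Q̇_H/COP = 199.9 hp.
Saving = 1180 − 199.9 = 980.1 hp.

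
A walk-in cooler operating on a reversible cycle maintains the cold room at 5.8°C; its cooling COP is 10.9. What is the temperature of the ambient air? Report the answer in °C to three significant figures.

COP_R = T_C/(T_H − T_C) gives T_H − T_C = T_C/COP.
With T_C = 278.95 K, T_H = 278.95 × (1 + 1/10.9) = 304.54 K.
Converting, 304.54 K = 31.39°C.

31.4 °C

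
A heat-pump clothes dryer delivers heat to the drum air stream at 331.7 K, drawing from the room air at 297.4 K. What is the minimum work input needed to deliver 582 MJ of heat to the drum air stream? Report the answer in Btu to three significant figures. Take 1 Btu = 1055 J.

57000 Btu

The reservoir spacing is ΔT = 331.7 − 297.4 = 34.30 K.
The reversible limit is COP_HP = T_H/ΔT = 9.671, so W_min = Q_H/COP = Q_H·ΔT/T_H.
W_min = 582.0 × 34.30/331.70 = 60.18 MJ = 57050 Btu.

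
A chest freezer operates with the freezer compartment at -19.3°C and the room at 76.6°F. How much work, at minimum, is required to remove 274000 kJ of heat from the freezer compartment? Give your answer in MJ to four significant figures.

In absolute terms T_C = 253.85 K and T_H = 297.93 K, so ΔT = 44.08 K.
The reversible limit is COP_R = T_C/ΔT = 5.759, so W_min = Q_C/COP = Q_C·ΔT/T_C.
W_min = 274000 × 44.08/253.85 = 47580 kJ = 47.58 MJ.

47.58 MJ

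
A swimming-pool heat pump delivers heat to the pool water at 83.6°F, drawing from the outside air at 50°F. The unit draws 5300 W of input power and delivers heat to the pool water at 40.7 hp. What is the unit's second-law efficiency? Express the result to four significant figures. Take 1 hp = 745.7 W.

0.3542

Converting, Q̇_H = 40.70 hp = 30350 W, so COP_actual = Q̇_H/Ẇ = 30350/5300 = 5.726.
In absolute terms T_C = 283.15 K and T_H = 301.82 K, so ΔT = 18.67 K.
COP_Carnot = T_H/ΔT = 301.82/18.67 = 16.17.
η_II = COP_actual/COP_Carnot = 5.726/16.17 = 0.3542.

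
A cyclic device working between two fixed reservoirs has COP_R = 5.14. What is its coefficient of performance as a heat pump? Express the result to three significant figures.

6.14

The first law on one cycle gives Q_H = Q_C + W, so Q_H/W = Q_C/W + 1.
COP_HP = COP_R + 1 = 5.14 + 1 = 6.14.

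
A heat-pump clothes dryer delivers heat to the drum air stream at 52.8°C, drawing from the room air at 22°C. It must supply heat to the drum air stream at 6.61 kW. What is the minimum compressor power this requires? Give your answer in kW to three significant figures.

In absolute terms T_C = 295.15 K and T_H = 325.95 K, so ΔT = 30.80 K.
COP_Carnot = T_H/ΔT = 325.95/30.80 = 10.58.
Ẇ_min = Q̇/COP_Carnot = 6.610/10.58 = 0.6246 kW.

0.625 kW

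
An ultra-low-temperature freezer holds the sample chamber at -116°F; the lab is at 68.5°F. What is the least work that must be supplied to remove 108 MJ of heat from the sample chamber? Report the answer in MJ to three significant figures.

58.0 MJ

In absolute terms T_C = 190.93 K and T_H = 293.43 K, so ΔT = 102.5 K.
The reversible limit is COP_R = T_C/ΔT = 1.863, so W_min = Q_C/COP = Q_C·ΔT/T_C.
W_min = 108.0 × 102.5/190.93 = 57.98 MJ.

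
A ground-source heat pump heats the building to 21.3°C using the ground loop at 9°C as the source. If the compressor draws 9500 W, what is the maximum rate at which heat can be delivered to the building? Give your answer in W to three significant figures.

227000 W

In absolute terms T_C = 282.15 K and T_H = 294.45 K, so ΔT = 12.30 K.
COP_Carnot = T_H/ΔT = 294.45/12.30 = 23.94.
Q̇_max = COP_Carnot × Ẇ = 23.94 × 9500 W = 227400 W.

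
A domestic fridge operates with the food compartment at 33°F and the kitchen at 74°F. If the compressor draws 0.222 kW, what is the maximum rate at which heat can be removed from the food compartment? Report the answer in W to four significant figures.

In absolute terms T_C = 273.71 K and T_H = 296.48 K, so ΔT = 22.78 K.
COP_Carnot = T_C/ΔT = 273.71/22.78 = 12.02.
Q̇_max = COP_Carnot × Ẇ = 12.02 × 0.2220 kW = 2.668 kW = 2668 W.

2668 W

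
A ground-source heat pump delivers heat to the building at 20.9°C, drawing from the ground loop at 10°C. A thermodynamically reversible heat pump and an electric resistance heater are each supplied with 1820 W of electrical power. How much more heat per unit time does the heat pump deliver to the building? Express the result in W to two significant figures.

47000 W

In absolute terms T_C = 283.15 K and T_H = 294.05 K, so ΔT = 10.90 K.
COP_Carnot = T_H/ΔT = 294.05/10.90 = 26.98.
The heat pump delivers Q̇_H = COP × Ẇ = 49100 W; the resistance heater delivers Ẇ = 1820 W.
Extra = (COP − 1)·Ẇ = 47280 W.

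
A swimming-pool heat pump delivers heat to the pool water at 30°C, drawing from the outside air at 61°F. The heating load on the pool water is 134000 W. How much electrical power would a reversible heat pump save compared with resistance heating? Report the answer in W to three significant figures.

128000 W

In absolute terms T_C = 289.26 K and T_H = 303.15 K, so ΔT = 13.89 K.
COP_Carnot = T_H/ΔT = 303.15/13.89 = 21.83.
Resistance heating needs Ẇ_res = Q̇_H = 134000 W; the reversible heat pump needs only Ẇ_hp = Q̇_H/COP = 6139 W.
Saving = 134000 − 6139 = 127900 W.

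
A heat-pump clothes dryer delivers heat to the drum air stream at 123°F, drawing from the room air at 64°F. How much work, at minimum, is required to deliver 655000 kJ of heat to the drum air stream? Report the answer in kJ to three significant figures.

In absolute terms T_C = 290.93 K and T_H = 323.71 K, so ΔT = 32.78 K.
The reversible limit is COP_HP = T_H/ΔT = 9.876, so W_min = Q_H/COP = Q_H·ΔT/T_H.
W_min = 655000 × 32.78/323.71 = 66320 kJ.

66300 kJ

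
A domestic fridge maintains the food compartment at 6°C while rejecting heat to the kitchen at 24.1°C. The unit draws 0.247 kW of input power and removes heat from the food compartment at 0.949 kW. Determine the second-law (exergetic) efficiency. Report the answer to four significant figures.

COP_actual = Q̇_C/Ẇ = 0.9490/0.2470 = 3.842.
In absolute terms T_C = 279.15 K and T_H = 297.25 K, so ΔT = 18.10 K.
COP_Carnot = T_C/ΔT = 279.15/18.10 = 15.42.
η_II = COP_actual/COP_Carnot = 3.842/15.42 = 0.2491.

0.2491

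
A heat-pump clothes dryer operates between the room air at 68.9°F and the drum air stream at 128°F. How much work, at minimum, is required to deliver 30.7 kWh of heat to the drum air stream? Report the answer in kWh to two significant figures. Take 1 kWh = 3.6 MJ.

In absolute terms T_C = 293.65 K and T_H = 326.48 K, so ΔT = 32.83 K.
The reversible limit is COP_HP = T_H/ΔT = 9.944, so W_min = Q_H/COP = Q_H·ΔT/T_H.
W_min = 30.70 × 32.83/326.48 = 3.087 kWh.

3.1 kWh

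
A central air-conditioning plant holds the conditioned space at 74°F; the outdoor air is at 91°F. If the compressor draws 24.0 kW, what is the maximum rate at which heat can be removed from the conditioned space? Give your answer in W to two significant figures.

750000 W

In absolute terms T_C = 296.48 K and T_H = 305.93 K, so ΔT = 9.444 K.
COP_Carnot = T_C/ΔT = 296.48/9.444 = 31.39.
Q̇_max = COP_Carnot × Ẇ = 31.39 × 24.00 kW = 753.4 kW = 753400 W.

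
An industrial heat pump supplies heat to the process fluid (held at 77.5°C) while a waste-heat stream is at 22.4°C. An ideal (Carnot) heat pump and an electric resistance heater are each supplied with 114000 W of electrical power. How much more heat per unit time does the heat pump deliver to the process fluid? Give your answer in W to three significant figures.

In absolute terms T_C = 295.55 K and T_H = 350.65 K, so ΔT = 55.10 K.
COP_Carnot = T_H/ΔT = 350.65/55.10 = 6.364.
The heat pump delivers Q̇_H = COP × Ẇ = 725500 W; the resistance heater delivers Ẇ = 114000 W.
Extra = (COP − 1)·Ẇ = 611500 W.

611000 W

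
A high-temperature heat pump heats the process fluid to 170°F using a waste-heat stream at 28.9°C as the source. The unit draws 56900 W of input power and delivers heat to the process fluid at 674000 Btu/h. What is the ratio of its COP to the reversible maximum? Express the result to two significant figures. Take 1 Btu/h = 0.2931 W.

0.47

Converting, Q̇_H = 674000 Btu/h = 197500 W, so COP_actual = Q̇_H/Ẇ = 197500/56900 = 3.472.
In absolute terms T_C = 302.05 K and T_H = 349.82 K, so ΔT = 47.77 K.
COP_Carnot = T_H/ΔT = 349.82/47.77 = 7.323.
η_II = COP_actual/COP_Carnot = 3.472/7.323 = 0.4741.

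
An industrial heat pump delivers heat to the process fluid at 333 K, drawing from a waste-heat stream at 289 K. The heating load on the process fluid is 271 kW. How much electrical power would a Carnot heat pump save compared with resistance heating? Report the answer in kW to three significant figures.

235 kW

The reservoir spacing is ΔT = 333 − 289 = 44.00 K.
COP_Carnot = T_H/ΔT = 333.00/44.00 = 7.568.
Resistance heating needs Ẇ_res = Q̇_H = 271.0 kW; the reversible heat pump needs only Ẇ_hp = Q̇_H/COP = 35.81 kW.
Saving = 271.0 − 35.81 = 235.2 kW.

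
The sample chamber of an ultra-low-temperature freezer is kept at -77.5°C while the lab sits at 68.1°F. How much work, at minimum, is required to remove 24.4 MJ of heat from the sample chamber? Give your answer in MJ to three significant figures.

12.2 MJ

In absolute terms T_C = 195.65 K and T_H = 293.21 K, so ΔT = 97.56 K.
The reversible limit is COP_R = T_C/ΔT = 2.006, so W_min = Q_C/COP = Q_C·ΔT/T_C.
W_min = 24.40 × 97.56/195.65 = 12.17 MJ.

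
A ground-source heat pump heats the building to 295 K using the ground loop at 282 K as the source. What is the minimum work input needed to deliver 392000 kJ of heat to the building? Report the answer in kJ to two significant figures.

The reservoir spacing is ΔT = 295 − 282 = 13.00 K.
The reversible limit is COP_HP = T_H/ΔT = 22.69, so W_min = Q_H/COP = Q_H·ΔT/T_H.
W_min = 392000 × 13.00/295.00 = 17270 kJ.

17000 kJ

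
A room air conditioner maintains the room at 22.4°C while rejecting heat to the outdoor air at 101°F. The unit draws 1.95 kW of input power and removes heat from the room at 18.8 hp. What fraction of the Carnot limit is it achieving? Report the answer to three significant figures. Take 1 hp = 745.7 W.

0.388

Converting, Q̇_C = 18.80 hp = 14.02 kW, so COP_actual = Q̇_C/Ẇ = 14.02/1.950 = 7.189.
In absolute terms T_C = 295.55 K and T_H = 311.48 K, so ΔT = 15.93 K.
COP_Carnot = T_C/ΔT = 295.55/15.93 = 18.55.
η_II = COP_actual/COP_Carnot = 7.189/18.55 = 0.3876.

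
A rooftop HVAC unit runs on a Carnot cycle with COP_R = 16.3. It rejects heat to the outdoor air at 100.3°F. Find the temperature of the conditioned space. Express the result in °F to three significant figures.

For a Carnot refrigerator COP_R = T_C/(T_H − T_C), so T_C = COP·T_H/(1 + COP).
With T_H = 311.09 K, T_C = 16.3 × 311.09/17.30 = 293.11 K.
Converting, 293.11 K = 67.93°F.

67.9 °F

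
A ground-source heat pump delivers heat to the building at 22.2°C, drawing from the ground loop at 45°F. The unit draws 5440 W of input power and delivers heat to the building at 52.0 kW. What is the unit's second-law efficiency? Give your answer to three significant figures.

0.485

Converting, Q̇_H = 52.00 kW = 52000 W, so COP_actual = Q̇_H/Ẇ = 52000/5440 = 9.559.
In absolute terms T_C = 280.37 K and T_H = 295.35 K, so ΔT = 14.98 K.
COP_Carnot = T_H/ΔT = 295.35/14.98 = 19.72.
η_II = COP_actual/COP_Carnot = 9.559/19.72 = 0.4847.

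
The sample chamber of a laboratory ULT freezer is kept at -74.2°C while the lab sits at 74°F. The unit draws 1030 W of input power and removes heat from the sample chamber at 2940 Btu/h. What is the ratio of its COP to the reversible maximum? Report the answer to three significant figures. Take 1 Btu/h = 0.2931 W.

Converting, Q̇_C = 2940 Btu/h = 861.7 W, so COP_actual = Q̇_C/Ẇ = 861.7/1030 = 0.8366.
In absolute terms T_C = 198.95 K and T_H = 296.48 K, so ΔT = 97.53 K.
COP_Carnot = T_C/ΔT = 198.95/97.53 = 2.040.
η_II = COP_actual/COP_Carnot = 0.8366/2.040 = 0.4101.

0.410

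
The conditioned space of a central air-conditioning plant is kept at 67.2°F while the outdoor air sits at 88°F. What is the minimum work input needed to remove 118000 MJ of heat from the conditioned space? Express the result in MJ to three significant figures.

4660 MJ

In absolute terms T_C = 292.71 K and T_H = 304.26 K, so ΔT = 11.56 K.
The reversible limit is COP_R = T_C/ΔT = 25.33, so W_min = Q_C/COP = Q_C·ΔT/T_C.
W_min = 118000 × 11.56/292.71 = 4658 MJ.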